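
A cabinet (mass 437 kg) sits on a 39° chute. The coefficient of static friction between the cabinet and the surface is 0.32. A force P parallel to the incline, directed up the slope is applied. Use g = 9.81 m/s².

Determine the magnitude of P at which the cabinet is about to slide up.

P ≈ 3760 N

At impending motion up the slope, friction acts down-slope at its limit: f = μ_s N.
P is parallel to the surface, so N = m g cos θ = 3330 N.
Along the incline: P = m g sin θ + μ_s N = 2700 + 0.32×3330 = 3760 N.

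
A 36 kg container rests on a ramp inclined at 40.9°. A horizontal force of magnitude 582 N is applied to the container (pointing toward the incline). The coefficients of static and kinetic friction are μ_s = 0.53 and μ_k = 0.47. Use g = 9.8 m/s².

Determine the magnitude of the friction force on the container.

The horizontal push has a component P sin θ into the surface, so N = m g cos θ + P sin θ = 266.7 + 381.1 = 647.7 N.
Along the incline, the net driving force (taking up-slope positive) is P cos θ − m g sin θ = 439.9 − 231 = 208.9 N, so equilibrium requires friction f = -208.9 N (down-slope).
The limit of static friction is μ_s N = 343.3 N.
Since 208.9 N is within the 343.3 N limit, the container stays put and friction is exactly 209 N.

f ≈ 209 N (down the incline)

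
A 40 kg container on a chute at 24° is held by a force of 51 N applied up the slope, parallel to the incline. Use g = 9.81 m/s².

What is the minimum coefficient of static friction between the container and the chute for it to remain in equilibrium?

μ_s,min ≈ 0.303

N = m g cos θ = 358.5 N.
Friction must make up the shortfall along the incline: f = m g sin θ − P = 159.6 − 51 = 108.6 N.
At the threshold f = μ_s N, so μ_s,min = 108.6/358.5 = 0.303.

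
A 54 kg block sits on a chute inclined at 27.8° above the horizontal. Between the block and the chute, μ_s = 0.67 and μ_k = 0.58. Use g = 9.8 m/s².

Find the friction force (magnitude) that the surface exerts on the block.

Perpendicular to the surface, N = m g cos θ = 54·9.8·cos 27.8° = 468.1 N.
Along the slope the weight component is m g sin θ = 246.8 N; friction must supply exactly this, acting up-slope.
The static-friction ceiling is μ_s N = 0.67 × 468.1 = 313.6 N.
Since |246.8| ≤ 313.6 N, the block remains in static equilibrium and friction takes exactly the required value.

f ≈ 247 N (up the incline)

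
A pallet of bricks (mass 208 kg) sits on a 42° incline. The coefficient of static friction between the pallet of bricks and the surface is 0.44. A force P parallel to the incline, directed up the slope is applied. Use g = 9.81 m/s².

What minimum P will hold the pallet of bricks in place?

P_min ≈ 698 N

The pallet of bricks tends to slide down (tan θ > μ_s), so at the point of impending slip friction acts up-slope at its limit: f = μ_s N.
P is parallel to the surface, so N = m g cos θ = 1520 N.
Along the incline: P + μ_s N = m g sin θ, so P = 1370 − 0.44×1520 = 698 N.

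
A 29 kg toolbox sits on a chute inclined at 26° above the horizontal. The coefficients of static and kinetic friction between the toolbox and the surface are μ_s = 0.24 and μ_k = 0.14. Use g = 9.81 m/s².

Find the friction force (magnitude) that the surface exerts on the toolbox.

f ≈ 35.8 N (up the incline)

The normal reaction is N = m g cos θ = 255.7 N.
Along the slope the weight component is m g sin θ = 124.7 N; friction must supply exactly this, acting up-slope.
Maximum static friction available: μ_s N = 0.24 × 255.7 = 61.37 N.
Since |124.7| > 61.37 N, static friction cannot hold it; the toolbox slides down the incline and kinetic friction applies: f = μ_k N = 0.14 × 255.7 = 35.8 N.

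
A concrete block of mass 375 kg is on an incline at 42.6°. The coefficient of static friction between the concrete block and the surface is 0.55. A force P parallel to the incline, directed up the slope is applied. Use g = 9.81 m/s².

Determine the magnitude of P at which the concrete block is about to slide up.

At impending motion up the slope, friction acts down-slope at its limit: f = μ_s N.
P is parallel to the surface, so N = m g cos θ = 2710 N.
Along the incline: P = m g sin θ + μ_s N = 2490 + 0.55×2710 = 3980 N.

P ≈ 3980 N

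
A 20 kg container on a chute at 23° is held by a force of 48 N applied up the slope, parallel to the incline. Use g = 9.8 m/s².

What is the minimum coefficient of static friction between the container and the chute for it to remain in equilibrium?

μ_s,min ≈ 0.158

N = m g cos θ = 180.4 N.
Friction must make up the shortfall along the incline: f = m g sin θ − P = 76.58 − 48 = 28.58 N.
At the threshold f = μ_s N, so μ_s,min = 28.58/180.4 = 0.158.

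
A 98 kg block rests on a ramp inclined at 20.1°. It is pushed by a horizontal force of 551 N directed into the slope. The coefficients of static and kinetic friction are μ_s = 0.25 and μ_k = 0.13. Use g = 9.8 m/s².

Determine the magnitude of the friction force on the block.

Resolve perpendicular to the incline: N = m g cos θ + P sin θ = 98×9.8×cos 20.1° + 551×sin 20.1° = 1091 N.
Along the incline, the net driving force (taking up-slope positive) is P cos θ − m g sin θ = 517.4 − 330.1 = 187.4 N, so equilibrium requires friction f = -187.4 N (down-slope).
Maximum static friction: μ_s N = 0.25 × 1091 = 272.8 N.
Since 187.4 N is within the 272.8 N limit, the block stays put and friction is exactly 187 N.

f ≈ 187 N (down the incline)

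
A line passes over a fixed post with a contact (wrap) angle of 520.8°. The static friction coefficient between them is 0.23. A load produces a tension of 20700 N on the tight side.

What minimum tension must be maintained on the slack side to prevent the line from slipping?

T_min ≈ 2560 N

Capstan equation at impending slip: T_tight/T_slack = e^{μβ}.
β = 520.8° = 9.09 rad; e^{μβ} = e^{0.23×9.09} = 8.09.
T_slack = T_tight / e^{μβ} = 20700 / 8.09 = 2560 N.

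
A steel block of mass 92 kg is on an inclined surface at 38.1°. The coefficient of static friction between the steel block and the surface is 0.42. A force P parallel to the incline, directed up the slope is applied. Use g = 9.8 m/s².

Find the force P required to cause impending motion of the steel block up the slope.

At impending motion up the slope, friction acts down-slope at its limit: f = μ_s N.
P is parallel to the surface, so N = m g cos θ = 710 N.
Along the incline: P = m g sin θ + μ_s N = 556 + 0.42×710 = 854 N.

P ≈ 854 N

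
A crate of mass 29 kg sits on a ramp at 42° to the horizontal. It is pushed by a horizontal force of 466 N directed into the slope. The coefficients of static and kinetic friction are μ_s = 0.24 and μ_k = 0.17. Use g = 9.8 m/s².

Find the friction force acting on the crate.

Resolve perpendicular to the incline: N = m g cos θ + P sin θ = 29×9.8×cos 42° + 466×sin 42° = 523 N.
Parallel to the incline: P cos θ − m g sin θ = 346.3 − 190.2 = 156.1 N; the friction needed to balance this is 156.1 N acting down the slope.
The limit of static friction is μ_s N = 125.5 N.
|f_req| = 156.1 > 125.5 N → the crate slides up the incline; f = μ_k N = 0.17 × 523 = 88.9 N.

f ≈ 88.9 N (down the incline)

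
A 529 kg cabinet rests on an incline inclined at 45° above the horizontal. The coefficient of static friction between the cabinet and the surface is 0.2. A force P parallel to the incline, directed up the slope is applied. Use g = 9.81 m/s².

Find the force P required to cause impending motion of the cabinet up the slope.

At impending motion up the slope, friction acts down-slope at its limit: f = μ_s N.
P is parallel to the surface, so N = m g cos θ = 3670 N.
Along the incline: P = m g sin θ + μ_s N = 3670 + 0.2×3670 = 4400 N.

P ≈ 4400 N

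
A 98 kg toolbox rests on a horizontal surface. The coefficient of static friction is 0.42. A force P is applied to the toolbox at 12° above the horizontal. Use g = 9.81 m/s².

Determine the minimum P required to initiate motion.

P ≈ 379 N

N = m g − P sin α (the pull lifts the toolbox).
At impending slip, P cos α = μ_s N = μ_s (m g − P sin α).
Solving: P (cos α + μ_s sin α) = μ_s m g → P = 0.42×961/(cos 12° + 0.42 sin 12°) = 404/1.065 = 379 N.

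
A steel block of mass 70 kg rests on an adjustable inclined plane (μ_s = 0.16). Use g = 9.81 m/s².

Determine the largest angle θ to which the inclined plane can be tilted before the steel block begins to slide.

θ_max ≈ 9.09°

At the slip threshold, m g sin θ = μ_s · m g cos θ, so tan θ = μ_s.
θ_max = arctan(0.16) = 9.09°.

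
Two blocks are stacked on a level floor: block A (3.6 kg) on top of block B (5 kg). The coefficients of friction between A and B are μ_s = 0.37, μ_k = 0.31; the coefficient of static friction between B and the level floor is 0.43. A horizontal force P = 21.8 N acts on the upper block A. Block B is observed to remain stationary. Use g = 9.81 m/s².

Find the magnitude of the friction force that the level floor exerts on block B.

f ≈ 10.9 N

The normal force B exerts on A is simply A's weight, N₁ = 35.32 N.
Maximum static friction on A from B: μ_s N₁ = 0.37×35.32 = 13.07 N.
P = 21.8 N exceeds that limit, so A slips over B and the interface friction becomes kinetic: f₁ = μ_k N₁ = 0.31×35.32 = 10.9 N.
By Newton's third law B feels 10.9 N forward from A. With B stationary, the floor's static friction on B balances it: f₂ = 10.9 N (well within μ_s(m_A+m_B)g = 36.28 N).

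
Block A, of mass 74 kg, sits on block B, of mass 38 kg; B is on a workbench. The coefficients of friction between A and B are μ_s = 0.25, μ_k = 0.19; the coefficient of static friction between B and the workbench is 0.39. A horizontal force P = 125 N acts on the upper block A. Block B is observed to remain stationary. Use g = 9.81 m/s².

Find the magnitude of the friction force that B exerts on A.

f ≈ 125 N

Between the blocks, N₁ = m_A g = 725.9 N.
So the A–B interface can sustain at most μ_s N₁ = 181.5 N of static friction.
P = 125 N is within that limit, so A and B move together (both at rest); the A–B friction is simply f₁ = P = 125 N.
B experiences an equal 125 N forward from A (third law). B is in equilibrium, so the floor supplies f₂ = 125 N of static friction (limit μ_s(m_A+m_B)g = 428.5 N, not exceeded).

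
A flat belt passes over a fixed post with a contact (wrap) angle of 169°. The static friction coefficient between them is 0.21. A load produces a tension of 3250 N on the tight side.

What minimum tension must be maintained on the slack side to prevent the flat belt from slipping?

T_min ≈ 1750 N

Capstan equation at impending slip: T_tight/T_slack = e^{μβ}.
β = 169° = 2.95 rad; e^{μβ} = e^{0.21×2.95} = 1.858.
T_slack = T_tight / e^{μβ} = 3250 / 1.858 = 1750 N.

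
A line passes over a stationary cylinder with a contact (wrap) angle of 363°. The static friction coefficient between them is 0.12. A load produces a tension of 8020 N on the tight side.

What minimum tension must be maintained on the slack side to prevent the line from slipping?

Capstan equation at impending slip: T_tight/T_slack = e^{μβ}.
β = 363° = 6.336 rad; e^{μβ} = e^{0.12×6.336} = 2.139.
T_slack = T_tight / e^{μβ} = 8020 / 2.139 = 3750 N.

T_min ≈ 3750 N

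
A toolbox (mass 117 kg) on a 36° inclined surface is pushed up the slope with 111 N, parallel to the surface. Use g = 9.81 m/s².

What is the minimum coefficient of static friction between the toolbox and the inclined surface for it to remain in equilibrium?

μ_s,min ≈ 0.607

N = m g cos θ = 928.6 N.
Friction must make up the shortfall along the incline: f = m g sin θ − P = 674.6 − 111 = 563.6 N.
At the threshold f = μ_s N, so μ_s,min = 563.6/928.6 = 0.607.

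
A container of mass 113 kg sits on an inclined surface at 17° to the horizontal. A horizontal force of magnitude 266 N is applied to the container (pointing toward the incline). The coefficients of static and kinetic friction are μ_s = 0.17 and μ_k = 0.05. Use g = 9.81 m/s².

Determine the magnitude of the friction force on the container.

f ≈ 69.7 N (up the incline)

Resolve perpendicular to the incline: N = m g cos θ + P sin θ = 113×9.81×cos 17° + 266×sin 17° = 1138 N.
Parallel to the incline: P cos θ − m g sin θ = 254.4 − 324.1 = -69.73 N; the friction needed to balance this is 69.73 N acting up the slope.
The limit of static friction is μ_s N = 193.4 N.
|f_req| = 69.73 ≤ 193.4 N → the container is in equilibrium; friction equals the required value.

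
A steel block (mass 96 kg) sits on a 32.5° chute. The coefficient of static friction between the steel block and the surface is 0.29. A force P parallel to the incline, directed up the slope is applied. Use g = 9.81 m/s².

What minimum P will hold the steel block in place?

The steel block tends to slide down (tan θ > μ_s), so at the point of impending slip friction acts up-slope at its limit: f = μ_s N.
P is parallel to the surface, so N = m g cos θ = 794 N.
Along the incline: P + μ_s N = m g sin θ, so P = 506 − 0.29×794 = 276 N.

P_min ≈ 276 N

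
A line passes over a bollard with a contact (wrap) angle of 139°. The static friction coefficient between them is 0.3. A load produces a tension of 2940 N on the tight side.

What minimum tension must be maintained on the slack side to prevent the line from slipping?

T_min ≈ 1420 N

Capstan equation at impending slip: T_tight/T_slack = e^{μβ}.
β = 139° = 2.426 rad; e^{μβ} = e^{0.3×2.426} = 2.071.
T_slack = T_tight / e^{μβ} = 2940 / 2.071 = 1420 N.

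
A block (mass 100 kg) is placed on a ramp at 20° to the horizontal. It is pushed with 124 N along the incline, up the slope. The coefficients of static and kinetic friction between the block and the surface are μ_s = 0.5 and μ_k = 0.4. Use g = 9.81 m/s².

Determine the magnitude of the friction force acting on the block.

Normal force: N = m g cos θ = 100 × 9.81 × cos 20° = 921.8 N.
Parallel to the incline, ΣF = 0 gives f = m g sin θ − P = 335.5 − 124 = 211.5 N (up-slope positive).
Maximum static friction available: μ_s N = 0.5 × 921.8 = 460.9 N.
Since |211.5| ≤ 460.9 N, no slip — friction simply equals what equilibrium demands.

f ≈ 212 N (up the incline)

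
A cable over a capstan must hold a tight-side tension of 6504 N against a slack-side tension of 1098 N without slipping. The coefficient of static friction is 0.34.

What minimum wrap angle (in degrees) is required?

T₂/T₁ = e^{μβ} → β = ln(T₂/T₁)/μ.
β = ln(6504/1098)/0.34 = 1.779/0.34 = 5.232 rad.
In degrees: β = 5.232 × 180/π = 300°.

β_min ≈ 300°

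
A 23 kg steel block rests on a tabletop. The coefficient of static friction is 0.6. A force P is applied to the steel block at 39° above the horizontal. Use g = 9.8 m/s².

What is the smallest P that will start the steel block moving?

N = m g − P sin α (the pull lifts the steel block).
At impending slip, P cos α = μ_s N = μ_s (m g − P sin α).
Solving: P (cos α + μ_s sin α) = μ_s m g → P = 0.6×225/(cos 39° + 0.6 sin 39°) = 135/1.155 = 117 N.

P ≈ 117 N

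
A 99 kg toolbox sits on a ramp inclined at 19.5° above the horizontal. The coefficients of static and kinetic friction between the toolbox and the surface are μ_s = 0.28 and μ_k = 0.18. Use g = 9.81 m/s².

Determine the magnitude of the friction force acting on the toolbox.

f ≈ 165 N (up the incline)

Normal force: N = m g cos θ = 99 × 9.81 × cos 19.5° = 915.5 N.
Along the slope the weight component is m g sin θ = 324.2 N; friction must supply exactly this, acting up-slope.
Static friction can supply at most μ_s N = 256.3 N.
|324.2| exceeds 256.3 N, so the toolbox slips down-slope; friction is kinetic, f = μ_k N = 0.18×915.5 = 165 N.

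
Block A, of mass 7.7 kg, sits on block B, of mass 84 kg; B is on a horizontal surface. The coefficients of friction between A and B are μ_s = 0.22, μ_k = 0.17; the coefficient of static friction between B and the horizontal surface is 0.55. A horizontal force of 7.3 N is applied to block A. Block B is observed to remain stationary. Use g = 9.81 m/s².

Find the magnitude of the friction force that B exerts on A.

Normal force at the A–B interface: N₁ = m_A g = 75.54 N.
So the A–B interface can sustain at most μ_s N₁ = 16.62 N of static friction.
P = 7.3 N is within that limit, so A and B move together (both at rest); the A–B friction is simply f₁ = P = 7.3 N.
By Newton's third law B feels 7.3 N forward from A. With B stationary, the floor's static friction on B balances it: f₂ = 7.3 N (well within μ_s(m_A+m_B)g = 494.8 N).

f ≈ 7.3 N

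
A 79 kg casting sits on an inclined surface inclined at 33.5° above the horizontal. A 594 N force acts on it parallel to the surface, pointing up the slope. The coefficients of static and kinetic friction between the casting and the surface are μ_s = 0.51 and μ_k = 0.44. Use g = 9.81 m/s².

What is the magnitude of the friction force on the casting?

Perpendicular to the surface, N = m g cos θ = 79·9.81·cos 33.5° = 646.3 N.
Parallel to the incline, ΣF = 0 gives f = m g sin θ − P = 427.7 − 594 = -166.3 N (up-slope positive).
The static-friction ceiling is μ_s N = 0.51 × 646.3 = 329.6 N.
Since |-166.3| ≤ 329.6 N, the casting remains in static equilibrium and friction takes exactly the required value.

f ≈ 166 N (down the incline)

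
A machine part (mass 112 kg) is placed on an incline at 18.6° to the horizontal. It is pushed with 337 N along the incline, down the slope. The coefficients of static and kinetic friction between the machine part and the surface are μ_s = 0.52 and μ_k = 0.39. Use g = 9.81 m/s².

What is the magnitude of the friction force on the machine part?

f ≈ 406 N (up the incline)

Perpendicular to the surface, N = m g cos θ = 112·9.81·cos 18.6° = 1041 N.
For equilibrium along the incline the friction force must supply f = m g sin θ + P = 350.4 + 337 = 687.4 N (positive meaning up-slope).
The static-friction ceiling is μ_s N = 0.52 × 1041 = 541.5 N.
Since |687.4| > 541.5 N, static friction cannot hold it; the machine part slides down the incline and kinetic friction applies: f = μ_k N = 0.39 × 1041 = 406 N.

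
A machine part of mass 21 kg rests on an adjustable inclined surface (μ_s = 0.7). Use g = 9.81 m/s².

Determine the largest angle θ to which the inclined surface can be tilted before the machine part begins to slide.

At the slip threshold, m g sin θ = μ_s · m g cos θ, so tan θ = μ_s.
θ_max = arctan(0.7) = 35°.

θ_max ≈ 35°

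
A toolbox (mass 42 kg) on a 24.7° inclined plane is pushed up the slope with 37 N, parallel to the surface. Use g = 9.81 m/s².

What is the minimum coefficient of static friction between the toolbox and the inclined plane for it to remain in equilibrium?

μ_s,min ≈ 0.361

N = m g cos θ = 374.3 N.
Friction must make up the shortfall along the incline: f = m g sin θ − P = 172.2 − 37 = 135.2 N.
At the threshold f = μ_s N, so μ_s,min = 135.2/374.3 = 0.361.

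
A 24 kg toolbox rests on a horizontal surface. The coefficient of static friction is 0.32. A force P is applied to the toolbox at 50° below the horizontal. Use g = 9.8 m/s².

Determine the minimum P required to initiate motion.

P ≈ 189 N

N = m g + P sin α (the push presses the toolbox into the horizontal surface).
At impending slip, P cos α = μ_s N = μ_s (m g + P sin α).
Solving: P (cos α − μ_s sin α) = μ_s m g → P = 0.32×235/(cos 50° − 0.32 sin 50°) = 75.3/0.3977 = 189 N.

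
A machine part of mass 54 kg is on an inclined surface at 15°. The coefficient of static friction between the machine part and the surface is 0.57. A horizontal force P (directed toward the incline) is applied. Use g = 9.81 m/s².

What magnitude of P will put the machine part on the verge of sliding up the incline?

P ≈ 524 N

At impending motion up the slope, friction acts down-slope at its limit: f = μ_s N.
Perpendicular to the incline: N = m g cos θ + P sin θ.
Along the incline: P cos θ = m g sin θ + μ_s N = m g sin θ + μ_s (m g cos θ + P sin θ).
Solving, P (cos θ − μ_s sin θ) = m g (sin θ + μ_s cos θ), so P = 54×9.81×(sin 15° + 0.57 cos 15°)/(cos 15° − 0.57 sin 15°) = 530×0.8094/0.8184 = 524 N.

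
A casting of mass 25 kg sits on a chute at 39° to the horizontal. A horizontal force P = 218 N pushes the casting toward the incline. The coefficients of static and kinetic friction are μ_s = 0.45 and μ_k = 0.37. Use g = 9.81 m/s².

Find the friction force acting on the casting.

f ≈ 15.1 N (down the incline)

The horizontal push has a component P sin θ into the surface, so N = m g cos θ + P sin θ = 190.6 + 137.2 = 327.8 N.
Along the incline, the net driving force (taking up-slope positive) is P cos θ − m g sin θ = 169.4 − 154.3 = 15.08 N, so equilibrium requires friction f = -15.08 N (down-slope).
Maximum static friction: μ_s N = 0.45 × 327.8 = 147.5 N.
|f_req| = 15.08 ≤ 147.5 N → the casting is in equilibrium; friction equals the required value.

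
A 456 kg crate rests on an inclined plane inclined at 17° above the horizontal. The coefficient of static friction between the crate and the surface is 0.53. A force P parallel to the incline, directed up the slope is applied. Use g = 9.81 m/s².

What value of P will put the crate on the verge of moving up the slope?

P ≈ 3580 N

At impending motion up the slope, friction acts down-slope at its limit: f = μ_s N.
P is parallel to the surface, so N = m g cos θ = 4280 N.
Along the incline: P = m g sin θ + μ_s N = 1310 + 0.53×4280 = 3580 N.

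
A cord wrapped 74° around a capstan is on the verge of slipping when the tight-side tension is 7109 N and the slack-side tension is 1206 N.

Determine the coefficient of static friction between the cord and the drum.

μ ≈ 1.37

T₂/T₁ = e^{μβ} → μ = ln(T₂/T₁)/β.
β = 74° = 1.292 rad.
μ = ln(7109/1206)/1.292 = ln(5.895)/1.292 = 1.37.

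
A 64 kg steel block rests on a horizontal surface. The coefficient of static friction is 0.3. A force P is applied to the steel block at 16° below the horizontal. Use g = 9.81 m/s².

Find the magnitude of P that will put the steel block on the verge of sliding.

N = m g + P sin α (the push presses the steel block into the horizontal surface).
At impending slip, P cos α = μ_s N = μ_s (m g + P sin α).
Solving: P (cos α − μ_s sin α) = μ_s m g → P = 0.3×628/(cos 16° − 0.3 sin 16°) = 188/0.8786 = 214 N.

P ≈ 214 N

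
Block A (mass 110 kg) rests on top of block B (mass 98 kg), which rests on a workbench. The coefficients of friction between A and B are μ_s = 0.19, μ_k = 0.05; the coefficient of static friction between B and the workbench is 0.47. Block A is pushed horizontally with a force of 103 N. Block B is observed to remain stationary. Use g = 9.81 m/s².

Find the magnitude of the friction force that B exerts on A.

Between the blocks, N₁ = m_A g = 1079 N.
So the A–B interface can sustain at most μ_s N₁ = 205 N of static friction.
P = 103 N is within that limit, so A and B move together (both at rest); the A–B friction is simply f₁ = P = 103 N.
By Newton's third law B feels 103 N forward from A. With B stationary, the floor's static friction on B balances it: f₂ = 103 N (well within μ_s(m_A+m_B)g = 959 N).

f ≈ 103 N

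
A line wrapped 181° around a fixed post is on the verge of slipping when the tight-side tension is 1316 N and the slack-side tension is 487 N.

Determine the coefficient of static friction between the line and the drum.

T₂/T₁ = e^{μβ} → μ = ln(T₂/T₁)/β.
β = 181° = 3.159 rad.
μ = ln(1316/487)/3.159 = ln(2.702)/3.159 = 0.315.

μ ≈ 0.315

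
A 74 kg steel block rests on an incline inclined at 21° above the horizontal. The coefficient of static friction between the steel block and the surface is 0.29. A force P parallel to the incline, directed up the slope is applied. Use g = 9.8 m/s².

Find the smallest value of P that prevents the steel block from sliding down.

P_min ≈ 63.5 N

The steel block tends to slide down (tan θ > μ_s), so at the point of impending slip friction acts up-slope at its limit: f = μ_s N.
P is parallel to the surface, so N = m g cos θ = 677 N.
Along the incline: P + μ_s N = m g sin θ, so P = 260 − 0.29×677 = 63.5 N.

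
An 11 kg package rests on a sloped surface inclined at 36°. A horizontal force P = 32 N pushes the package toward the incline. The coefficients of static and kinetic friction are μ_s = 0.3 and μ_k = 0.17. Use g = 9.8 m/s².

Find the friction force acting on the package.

The horizontal push has a component P sin θ into the surface, so N = m g cos θ + P sin θ = 87.21 + 18.81 = 106 N.
Along the incline, the net driving force (taking up-slope positive) is P cos θ − m g sin θ = 25.89 − 63.36 = -37.47 N, so equilibrium requires friction f = 37.47 N (up-slope).
The limit of static friction is μ_s N = 31.81 N.
|f_req| = 37.47 > 31.81 N → the package slides down the incline; f = μ_k N = 0.17 × 106 = 18 N.

f ≈ 18 N (up the incline)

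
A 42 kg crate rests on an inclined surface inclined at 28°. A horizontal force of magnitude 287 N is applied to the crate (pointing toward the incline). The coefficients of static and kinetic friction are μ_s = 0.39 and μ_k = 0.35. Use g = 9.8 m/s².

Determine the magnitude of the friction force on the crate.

Normal direction: N = m g cos θ + P sin θ = 498.2 N.
Parallel to the incline: P cos θ − m g sin θ = 253.4 − 193.2 = 60.17 N; the friction needed to balance this is 60.17 N acting down the slope.
Maximum static friction: μ_s N = 0.39 × 498.2 = 194.3 N.
|f_req| = 60.17 ≤ 194.3 N → the crate is in equilibrium; friction equals the required value.

f ≈ 60.2 N (down the incline)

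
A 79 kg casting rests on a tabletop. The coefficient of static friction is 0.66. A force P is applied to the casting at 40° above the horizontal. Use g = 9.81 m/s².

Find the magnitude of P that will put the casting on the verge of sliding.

P ≈ 430 N

N = m g − P sin α (the pull lifts the casting).
At impending slip, P cos α = μ_s N = μ_s (m g − P sin α).
Solving: P (cos α + μ_s sin α) = μ_s m g → P = 0.66×775/(cos 40° + 0.66 sin 40°) = 511/1.19 = 430 N.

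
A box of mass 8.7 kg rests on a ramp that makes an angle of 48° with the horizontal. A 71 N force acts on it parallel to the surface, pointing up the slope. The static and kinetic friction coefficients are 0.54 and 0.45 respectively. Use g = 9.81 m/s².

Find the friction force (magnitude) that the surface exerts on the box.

f ≈ 7.57 N (down the incline)

Perpendicular to the surface, N = m g cos θ = 8.7·9.81·cos 48° = 57.11 N.
For equilibrium along the incline the friction force must supply f = m g sin θ − P = 63.43 − 71 = -7.575 N (positive meaning up-slope).
Static friction can supply at most μ_s N = 30.84 N.
Since |-7.575| ≤ 30.84 N, the box remains in static equilibrium and friction takes exactly the required value.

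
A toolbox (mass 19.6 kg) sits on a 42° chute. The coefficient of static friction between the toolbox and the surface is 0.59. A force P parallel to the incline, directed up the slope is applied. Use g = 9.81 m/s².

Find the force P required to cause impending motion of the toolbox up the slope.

P ≈ 213 N

At impending motion up the slope, friction acts down-slope at its limit: f = μ_s N.
P is parallel to the surface, so N = m g cos θ = 143 N.
Along the incline: P = m g sin θ + μ_s N = 129 + 0.59×143 = 213 N.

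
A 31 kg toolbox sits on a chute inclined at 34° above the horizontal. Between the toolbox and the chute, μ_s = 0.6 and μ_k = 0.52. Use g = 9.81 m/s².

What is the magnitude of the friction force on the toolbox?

The normal reaction is N = m g cos θ = 252.1 N.
Along the slope the weight component is m g sin θ = 170.1 N; friction must supply exactly this, acting up-slope.
The static-friction ceiling is μ_s N = 0.6 × 252.1 = 151.3 N.
|170.1| exceeds 151.3 N, so the toolbox slips down-slope; friction is kinetic, f = μ_k N = 0.52×252.1 = 131 N.

f ≈ 131 N (up the incline)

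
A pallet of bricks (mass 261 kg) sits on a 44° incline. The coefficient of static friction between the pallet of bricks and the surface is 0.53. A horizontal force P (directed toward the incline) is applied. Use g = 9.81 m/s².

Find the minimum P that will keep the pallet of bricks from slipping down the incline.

The pallet of bricks tends to slide down (tan θ > μ_s), so at the point of impending slip friction acts up-slope at its limit: f = μ_s N.
Perpendicular to the incline: N = m g cos θ + P sin θ.
Along the incline: P cos θ + μ_s N = m g sin θ, i.e. P cos θ + μ_s (m g cos θ + P sin θ) = m g sin θ.
Solving, P (cos θ + μ_s sin θ) = m g (sin θ − μ_s cos θ), so P = 2560×0.3134/1.088 = 738 N.

P_min ≈ 738 N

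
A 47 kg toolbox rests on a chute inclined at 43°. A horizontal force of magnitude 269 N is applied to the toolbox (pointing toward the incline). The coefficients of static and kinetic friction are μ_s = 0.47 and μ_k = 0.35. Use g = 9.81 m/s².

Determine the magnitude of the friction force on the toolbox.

f ≈ 118 N (up the incline)

Resolve perpendicular to the incline: N = m g cos θ + P sin θ = 47×9.81×cos 43° + 269×sin 43° = 520.7 N.
Parallel to the incline: P cos θ − m g sin θ = 196.7 − 314.4 = -117.7 N; the friction needed to balance this is 117.7 N acting up the slope.
The limit of static friction is μ_s N = 244.7 N.
|f_req| = 117.7 ≤ 244.7 N → the toolbox is in equilibrium; friction equals the required value.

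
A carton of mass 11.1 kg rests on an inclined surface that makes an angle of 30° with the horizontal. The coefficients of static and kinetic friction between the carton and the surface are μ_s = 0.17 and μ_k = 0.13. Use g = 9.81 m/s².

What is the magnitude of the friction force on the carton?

Perpendicular to the surface, N = m g cos θ = 11.1·9.81·cos 30° = 94.3 N.
Along the slope the weight component is m g sin θ = 54.45 N; friction must supply exactly this, acting up-slope.
Maximum static friction available: μ_s N = 0.17 × 94.3 = 16.03 N.
|54.45| exceeds 16.03 N, so the carton slips down-slope; friction is kinetic, f = μ_k N = 0.13×94.3 = 12.3 N.

f ≈ 12.3 N (up the incline)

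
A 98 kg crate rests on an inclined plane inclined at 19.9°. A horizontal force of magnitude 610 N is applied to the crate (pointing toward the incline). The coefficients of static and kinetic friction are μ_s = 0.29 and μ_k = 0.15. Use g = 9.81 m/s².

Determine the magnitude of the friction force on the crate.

Resolve perpendicular to the incline: N = m g cos θ + P sin θ = 98×9.81×cos 19.9° + 610×sin 19.9° = 1112 N.
Along the incline, the net driving force (taking up-slope positive) is P cos θ − m g sin θ = 573.6 − 327.2 = 246.3 N, so equilibrium requires friction f = -246.3 N (down-slope).
Maximum static friction: μ_s N = 0.29 × 1112 = 322.4 N.
|f_req| = 246.3 ≤ 322.4 N → the crate is in equilibrium; friction equals the required value.

f ≈ 246 N (down the incline)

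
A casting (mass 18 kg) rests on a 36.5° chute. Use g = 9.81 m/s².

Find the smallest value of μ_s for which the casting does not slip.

At the slip threshold m g sin θ = μ_s m g cos θ, so μ_s,min = tan θ.
μ_s,min = tan 36.5° = 0.74.

μ_s,min ≈ 0.74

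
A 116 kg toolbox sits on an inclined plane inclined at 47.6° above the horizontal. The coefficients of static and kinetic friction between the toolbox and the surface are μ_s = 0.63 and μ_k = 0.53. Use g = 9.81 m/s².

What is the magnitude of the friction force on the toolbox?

f ≈ 407 N (up the incline)

Normal force: N = m g cos θ = 116 × 9.81 × cos 47.6° = 767.3 N.
For equilibrium along the incline, friction must balance the weight component: f = m g sin θ = 840.3 N up the slope.
Static friction can supply at most μ_s N = 483.4 N.
|840.3| exceeds 483.4 N, so the toolbox slips down-slope; friction is kinetic, f = μ_k N = 0.53×767.3 = 407 N.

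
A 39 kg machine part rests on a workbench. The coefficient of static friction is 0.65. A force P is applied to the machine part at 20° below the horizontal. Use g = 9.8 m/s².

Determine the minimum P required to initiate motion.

N = m g + P sin α (the push presses the machine part into the workbench).
At impending slip, P cos α = μ_s N = μ_s (m g + P sin α).
Solving: P (cos α − μ_s sin α) = μ_s m g → P = 0.65×382/(cos 20° − 0.65 sin 20°) = 248/0.7174 = 346 N.

P ≈ 346 N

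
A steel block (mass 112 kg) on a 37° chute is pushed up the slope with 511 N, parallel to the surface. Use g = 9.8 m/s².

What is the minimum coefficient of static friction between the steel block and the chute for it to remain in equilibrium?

N = m g cos θ = 876.6 N.
Friction must make up the shortfall along the incline: f = m g sin θ − P = 660.6 − 511 = 149.6 N.
At the threshold f = μ_s N, so μ_s,min = 149.6/876.6 = 0.171.

μ_s,min ≈ 0.171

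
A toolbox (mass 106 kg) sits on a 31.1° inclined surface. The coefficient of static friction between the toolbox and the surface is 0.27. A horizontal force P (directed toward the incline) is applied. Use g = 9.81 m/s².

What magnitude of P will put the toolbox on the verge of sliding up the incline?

P ≈ 1080 N

At impending motion up the slope, friction acts down-slope at its limit: f = μ_s N.
Perpendicular to the incline: N = m g cos θ + P sin θ.
Along the incline: P cos θ = m g sin θ + μ_s N = m g sin θ + μ_s (m g cos θ + P sin θ).
Solving, P (cos θ − μ_s sin θ) = m g (sin θ + μ_s cos θ), so P = 106×9.81×(sin 31.1° + 0.27 cos 31.1°)/(cos 31.1° − 0.27 sin 31.1°) = 1040×0.7477/0.7168 = 1080 N.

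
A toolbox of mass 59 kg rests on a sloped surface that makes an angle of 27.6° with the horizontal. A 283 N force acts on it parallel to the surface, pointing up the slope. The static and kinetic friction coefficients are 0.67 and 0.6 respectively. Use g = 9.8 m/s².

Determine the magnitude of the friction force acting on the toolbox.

Perpendicular to the surface, N = m g cos θ = 59·9.8·cos 27.6° = 512.4 N.
Parallel to the incline, ΣF = 0 gives f = m g sin θ − P = 267.9 − 283 = -15.12 N (up-slope positive).
The static-friction ceiling is μ_s N = 0.67 × 512.4 = 343.3 N.
Since |-15.12| ≤ 343.3 N, no slip — friction simply equals what equilibrium demands.

f ≈ 15.1 N (down the incline)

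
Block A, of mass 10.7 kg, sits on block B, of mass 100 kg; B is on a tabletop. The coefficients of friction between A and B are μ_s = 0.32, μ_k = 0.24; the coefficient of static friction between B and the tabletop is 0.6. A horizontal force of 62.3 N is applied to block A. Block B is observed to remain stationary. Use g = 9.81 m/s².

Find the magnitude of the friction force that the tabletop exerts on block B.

Normal force at the A–B interface: N₁ = m_A g = 105 N.
Maximum static friction on A from B: μ_s N₁ = 0.32×105 = 33.59 N.
P = 62.3 N exceeds that limit, so A slips over B and the interface friction becomes kinetic: f₁ = μ_k N₁ = 0.24×105 = 25.2 N.
B experiences an equal 25.2 N forward from A (third law). B is in equilibrium, so the floor supplies f₂ = 25.2 N of static friction (limit μ_s(m_A+m_B)g = 651.6 N, not exceeded).

f ≈ 25.2 N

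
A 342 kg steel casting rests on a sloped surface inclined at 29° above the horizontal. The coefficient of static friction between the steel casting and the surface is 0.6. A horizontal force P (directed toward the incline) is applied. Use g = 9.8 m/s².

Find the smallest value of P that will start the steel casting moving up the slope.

P ≈ 5800 N

At impending motion up the slope, friction acts down-slope at its limit: f = μ_s N.
Perpendicular to the incline: N = m g cos θ + P sin θ.
Along the incline: P cos θ = m g sin θ + μ_s N = m g sin θ + μ_s (m g cos θ + P sin θ).
Solving, P (cos θ − μ_s sin θ) = m g (sin θ + μ_s cos θ), so P = 342×9.8×(sin 29° + 0.6 cos 29°)/(cos 29° − 0.6 sin 29°) = 3350×1.01/0.5837 = 5800 N.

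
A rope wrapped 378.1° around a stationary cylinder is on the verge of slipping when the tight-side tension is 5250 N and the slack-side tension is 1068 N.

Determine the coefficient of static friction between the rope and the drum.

μ ≈ 0.241

T₂/T₁ = e^{μβ} → μ = ln(T₂/T₁)/β.
β = 378.1° = 6.599 rad.
μ = ln(5250/1068)/6.599 = ln(4.916)/6.599 = 0.241.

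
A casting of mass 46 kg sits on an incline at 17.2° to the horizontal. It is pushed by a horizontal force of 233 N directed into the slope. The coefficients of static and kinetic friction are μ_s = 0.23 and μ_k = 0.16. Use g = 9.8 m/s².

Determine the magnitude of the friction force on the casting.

f ≈ 89.3 N (down the incline)

Resolve perpendicular to the incline: N = m g cos θ + P sin θ = 46×9.8×cos 17.2° + 233×sin 17.2° = 499.5 N.
Parallel to the incline: P cos θ − m g sin θ = 222.6 − 133.3 = 89.27 N; the friction needed to balance this is 89.27 N acting down the slope.
The limit of static friction is μ_s N = 114.9 N.
Since 89.27 N is within the 114.9 N limit, the casting stays put and friction is exactly 89.3 N.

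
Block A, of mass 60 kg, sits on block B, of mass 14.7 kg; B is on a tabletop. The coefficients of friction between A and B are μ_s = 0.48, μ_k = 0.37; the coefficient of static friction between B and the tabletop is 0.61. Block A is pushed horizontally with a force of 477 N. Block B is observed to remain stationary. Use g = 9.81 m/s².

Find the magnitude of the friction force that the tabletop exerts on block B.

f ≈ 218 N

The normal force B exerts on A is simply A's weight, N₁ = 588.6 N.
So the A–B interface can sustain at most μ_s N₁ = 282.5 N of static friction.
P = 477 N exceeds that limit, so A slips over B and the interface friction becomes kinetic: f₁ = μ_k N₁ = 0.37×588.6 = 218 N.
B experiences an equal 218 N forward from A (third law). B is in equilibrium, so the floor supplies f₂ = 218 N of static friction (limit μ_s(m_A+m_B)g = 447 N, not exceeded).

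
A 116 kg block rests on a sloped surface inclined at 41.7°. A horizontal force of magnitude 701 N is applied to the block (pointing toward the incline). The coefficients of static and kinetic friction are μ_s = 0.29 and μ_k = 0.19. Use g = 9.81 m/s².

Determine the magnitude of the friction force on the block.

f ≈ 234 N (up the incline)

Resolve perpendicular to the incline: N = m g cos θ + P sin θ = 116×9.81×cos 41.7° + 701×sin 41.7° = 1316 N.
Along the incline, the net driving force (taking up-slope positive) is P cos θ − m g sin θ = 523.4 − 757 = -233.6 N, so equilibrium requires friction f = 233.6 N (up-slope).
Maximum static friction: μ_s N = 0.29 × 1316 = 381.6 N.
|f_req| = 233.6 ≤ 381.6 N → the block is in equilibrium; friction equals the required value.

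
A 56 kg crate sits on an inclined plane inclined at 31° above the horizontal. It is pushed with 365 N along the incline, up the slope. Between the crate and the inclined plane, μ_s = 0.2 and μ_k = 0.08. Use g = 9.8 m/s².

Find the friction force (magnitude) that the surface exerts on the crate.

f ≈ 82.3 N (down the incline)

Perpendicular to the surface, N = m g cos θ = 56·9.8·cos 31° = 470.4 N.
The friction needed for equilibrium is m g sin θ − P = 282.7 − 365 = -82.35 N, measured positive up-slope.
Maximum static friction available: μ_s N = 0.2 × 470.4 = 94.08 N.
Since |-82.35| ≤ 94.08 N, the crate remains in static equilibrium and friction takes exactly the required value.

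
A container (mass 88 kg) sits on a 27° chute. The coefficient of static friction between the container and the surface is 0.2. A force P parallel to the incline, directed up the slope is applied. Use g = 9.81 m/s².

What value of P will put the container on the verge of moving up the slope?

P ≈ 546 N

At impending motion up the slope, friction acts down-slope at its limit: f = μ_s N.
P is parallel to the surface, so N = m g cos θ = 769 N.
Along the incline: P = m g sin θ + μ_s N = 392 + 0.2×769 = 546 N.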